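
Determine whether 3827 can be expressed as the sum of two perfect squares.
Not possible

Factorization: 3827 = 43 × 89
By Fermat: n is sum of two squares iff every prime p ≡ 3 (mod 4) appears to even power.
Prime(s) ≡ 3 (mod 4) with odd exponent: [(43, 1)]
Therefore 3827 cannot be expressed as a² + b².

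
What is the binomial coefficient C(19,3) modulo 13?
7

Using Lucas' theorem:
Write n=19 and k=3 in base 13:
n in base 13: [1, 6]
k in base 13: [0, 3]
C(19,3) mod 13 = ∏ C(n_i, k_i) mod 13
Digit binomials (mod 13): C(1,0) = 1; C(6,3) = 20 ≡ 7
Product: 1 × 7 = 7 ≡ 7 (mod 13)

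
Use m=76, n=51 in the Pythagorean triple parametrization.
(3175, 7752, 8377)

Euclid's formula: a = m² - n², b = 2mn, c = m² + n²
m = 76, n = 51
a = 76² - 51² = 5776 - 2601 = 3175
b = 2 × 76 × 51 = 7752
c = 76² + 51² = 5776 + 2601 = 8377
Verification: 3175² + 7752² = 10080625 + 60093504 = 70174129 = 8377² ✓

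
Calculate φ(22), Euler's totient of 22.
10

22 = 2 × 11
φ(n) = n × ∏(1 - 1/p) for each prime p dividing n
φ(22) = 22 × (1 - 1/2) × (1 - 1/11) = 10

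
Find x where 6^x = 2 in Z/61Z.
43

Baby-step giant-step with step n = ⌈√61⌉ = 8.
Baby steps 6^j mod 61 (j:value) for j=0..7: 0:1, 1:6, 2:36, 3:33, 4:15, 5:29, 6:52, 7:7.
Giant-step multiplier: 6^(-8) ≡ 6^(60-8) = 6^52 ≡ 16 (mod 61).
Giant steps γ_i = 2·16^i mod 61: γ_0=2, γ_1=32, γ_2=24, γ_3=18, γ_4=44, γ_5=33 (in table at j=3).
x = i·n + j = 5·8 + 3 = 43.
Check: 6^43 ≡ 2 (mod 61).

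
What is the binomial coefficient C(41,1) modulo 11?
8

Using Lucas' theorem:
Write n=41 and k=1 in base 11:
n in base 11: [3, 8]
k in base 11: [0, 1]
C(41,1) mod 11 = ∏ C(n_i, k_i) mod 11
Digit binomials (mod 11): C(3,0) = 1; C(8,1) = 8
Product: 1 × 8 = 8 ≡ 8 (mod 11)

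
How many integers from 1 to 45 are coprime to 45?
24

45 = 3^2 × 5
φ(n) = n × ∏(1 - 1/p) for each prime p dividing n
φ(45) = 45 × (1 - 1/3) × (1 - 1/5) = 24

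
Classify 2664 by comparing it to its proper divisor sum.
abundant

Proper divisors of 2664: sum = 1 + 2 + 3 + 4 + 6 + 8 + 9 + 12 + ... + 444 + 666 + 888 + 1332 (23 divisors) = 4746
Since 4746 > 2664, 2664 is abundant.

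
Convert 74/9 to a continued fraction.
[8; 4, 2]

Euclidean algorithm steps:
74 = 8 × 9 + 2
9 = 4 × 2 + 1
2 = 2 × 1 + 0
Continued fraction: [8; 4, 2]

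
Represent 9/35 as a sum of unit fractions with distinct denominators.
1/4 + 1/140

Greedy algorithm:
9/35: ceiling(35/9) = 4, use 1/4
1/140: ceiling(140/1) = 140, use 1/140
Result: 9/35 = 1/4 + 1/140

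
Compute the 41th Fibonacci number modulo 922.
5

Matrix identity: Q^n = [[F_(n+1), F_n], [F_n, F_(n-1)]] with Q = [[1,1],[1,0]].
n = 41 = 101001₂. Square-and-multiply, entries mod 922:
Q^1 = [[1,1],[1,0]]
Q^2 = (Q^1)² = [[2,1],[1,1]]
Q^5 = (Q^2)²·Q = [[8,5],[5,3]]
Q^10 = (Q^5)² = [[89,55],[55,34]]
Q^20 = (Q^10)² = [[804,311],[311,493]]
Q^41 = (Q^20)²·Q = [[458,5],[5,453]]
F_41 mod 922 = Q^41[0][1] = 5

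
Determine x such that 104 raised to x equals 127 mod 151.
66

Baby-step giant-step with step n = ⌈√151⌉ = 13.
Baby steps 104^j mod 151 (j:value) for j=0..12: 0:1, 1:104, 2:95, 3:65, 4:116, 5:135, 6:148, 7:141, 8:17, 9:107, 10:105, 11:48, 12:9.
Giant-step multiplier: 104^(-13) ≡ 104^(150-13) = 104^137 ≡ 146 (mod 151).
Giant steps γ_i = 127·146^i mod 151: γ_0=127, γ_1=120, γ_2=4, γ_3=131, γ_4=100, γ_5=104 (in table at j=1).
x = i·n + j = 5·13 + 1 = 66.
Check: 104^66 ≡ 127 (mod 151).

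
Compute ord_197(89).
196

197 is prime, so ord(89) divides φ(197) = 196.
Divisors of 196: 1, 2, 4, 7, 14, 28, 49, 98, 196.
Repeated squaring: 89^1 ≡ 89, 89^2 ≡ 41, 89^4 ≡ 105, 89^8 ≡ 190, 89^16 ≡ 49, 89^32 ≡ 37, 89^64 ≡ 187, 89^128 ≡ 100 (mod 197).
Test 89^d mod 197 for each divisor d in increasing order:
89^1 ≡ 89
89^2 ≡ 41
89^4 ≡ 105
89^7 = 89^4·89^2·89^1 ≡ 177
89^14 = 89^8·89^4·89^2 ≡ 6
89^28 = 89^16·89^8·89^4 ≡ 36
89^49 = 89^32·89^16·89^1 ≡ 14
89^98 = 89^64·89^32·89^2 ≡ 196
89^196 = 89^128·89^64·89^4 ≡ 1  ← first divisor giving 1
The order is 196.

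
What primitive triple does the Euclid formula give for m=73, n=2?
(5325, 292, 5333)

Euclid's formula: a = m² - n², b = 2mn, c = m² + n²
m = 73, n = 2
a = 73² - 2² = 5329 - 4 = 5325
b = 2 × 73 × 2 = 292
c = 73² + 2² = 5329 + 4 = 5333
Verification: 5325² + 292² = 28355625 + 85264 = 28440889 = 5333² ✓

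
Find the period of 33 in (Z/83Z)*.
41

83 is prime, so ord(33) divides φ(83) = 82.
Divisors of 82: 1, 2, 41, 82.
Repeated squaring: 33^1 ≡ 33, 33^2 ≡ 10, 33^4 ≡ 17, 33^8 ≡ 40, 33^16 ≡ 23, 33^32 ≡ 31, 33^64 ≡ 48 (mod 83).
Test 33^d mod 83 for each divisor d in increasing order:
33^1 ≡ 33
33^2 ≡ 10
33^41 = 33^32·33^8·33^1 ≡ 1  ← first divisor giving 1
The order is 41.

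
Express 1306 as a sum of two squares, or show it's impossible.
9² + 35² (a=9, b=35)

Factorization: 1306 = 2 × 653
By Fermat: n is sum of two squares iff every prime p ≡ 3 (mod 4) appears to even power.
All primes ≡ 3 (mod 4) appear to even power.
Search a = 0, 1, 2, … for 1306 - a² a perfect square: first hit at a = 9: 1306 - 81 = 1225 = 35².
1306 = 9² + 35² = 81 + 1225 ✓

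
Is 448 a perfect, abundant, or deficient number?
abundant

Proper divisors of 448: sum = 1 + 2 + 4 + 7 + 8 + 14 + 16 + 28 + 32 + 56 + 64 + 112 + 224 = 568
Since 568 > 448, 448 is abundant.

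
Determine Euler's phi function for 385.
240

385 = 5 × 7 × 11
φ(n) = n × ∏(1 - 1/p) for each prime p dividing n
φ(385) = 385 × (1 - 1/5) × (1 - 1/7) × (1 - 1/11) = 240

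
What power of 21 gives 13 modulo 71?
17

Baby-step giant-step with step n = ⌈√71⌉ = 9.
Baby steps 21^j mod 71 (j:value) for j=0..8: 0:1, 1:21, 2:15, 3:31, 4:12, 5:39, 6:38, 7:17, 8:2.
Giant-step multiplier: 21^(-9) ≡ 21^(70-9) = 21^61 ≡ 22 (mod 71).
Giant steps γ_i = 13·22^i mod 71: γ_0=13, γ_1=2 (in table at j=8).
x = i·n + j = 1·9 + 8 = 17.
Check: 21^17 ≡ 13 (mod 71).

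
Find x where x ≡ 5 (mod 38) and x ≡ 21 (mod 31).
765

Using Chinese Remainder Theorem:
M = 38 × 31 = 1178
M1 = 31, M2 = 38
y1 = 31^(-1) mod 38 = 27
y2 = 38^(-1) mod 31 = 9
x = (5×31×27 + 21×38×9) mod 1178 = 765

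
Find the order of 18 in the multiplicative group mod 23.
11

23 is prime, so ord(18) divides φ(23) = 22.
Divisors of 22: 1, 2, 11, 22.
Repeated squaring: 18^1 ≡ 18, 18^2 ≡ 2, 18^4 ≡ 4, 18^8 ≡ 16, 18^16 ≡ 3 (mod 23).
Test 18^d mod 23 for each divisor d in increasing order:
18^1 ≡ 18
18^2 ≡ 2
18^11 = 18^8·18^2·18^1 ≡ 1  ← first divisor giving 1
The order is 11.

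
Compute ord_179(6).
178

179 is prime, so ord(6) divides φ(179) = 178.
Divisors of 178: 1, 2, 89, 178.
Repeated squaring: 6^1 ≡ 6, 6^2 ≡ 36, 6^4 ≡ 43, 6^8 ≡ 59, 6^16 ≡ 80, 6^32 ≡ 135, 6^64 ≡ 146, 6^128 ≡ 15 (mod 179).
Test 6^d mod 179 for each divisor d in increasing order:
6^1 ≡ 6
6^2 ≡ 36
6^89 = 6^64·6^16·6^8·6^1 ≡ 178
6^178 = 6^128·6^32·6^16·6^2 ≡ 1  ← first divisor giving 1
The order is 178.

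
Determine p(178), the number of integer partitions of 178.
571701605655

p(n) counts ways to write n as a sum of positive integers (order ignored).
Euler's pentagonal recurrence: p(k) = p(k-1) + p(k-2) - p(k-5) - p(k-7) + p(k-12) + p(k-15) - ... (offsets j(3j∓1)/2, signs ++--, p(0)=1, p(<0)=0).
DP table for k = 0..177: p(0)=1, p(1)=1, p(2)=2, p(3)=3, p(4)=5, p(5)=7, p(6)=11, p(7)=15, p(8)=22, p(9)=30, p(10)=42, p(11)=56, p(12)=77, p(13)=101, p(14)=135, p(15)=176, p(16)=231, p(17)=297, p(18)=385, p(19)=490, p(20)=627, p(21)=792, p(22)=1002, p(23)=1255, p(24)=1575, p(25)=1958, p(26)=2436, p(27)=3010, p(28)=3718, p(29)=4565, p(30)=5604, p(31)=6842, p(32)=8349, p(33)=10143, p(34)=12310, p(35)=14883, p(36)=17977, p(37)=21637, p(38)=26015, p(39)=31185, p(40)=37338, p(41)=44583, p(42)=53174, p(43)=63261, p(44)=75175, p(45)=89134, p(46)=105558, p(47)=124754, p(48)=147273, p(49)=173525, p(50)=204226, p(51)=239943, p(52)=281589, p(53)=329931, p(54)=386155, p(55)=451276, p(56)=526823, p(57)=614154, p(58)=715220, p(59)=831820, p(60)=966467, p(61)=1121505, p(62)=1300156, p(63)=1505499, p(64)=1741630, p(65)=2012558, p(66)=2323520, p(67)=2679689, p(68)=3087735, p(69)=3554345, p(70)=4087968, p(71)=4697205, p(72)=5392783, p(73)=6185689, p(74)=7089500, p(75)=8118264, p(76)=9289091, p(77)=10619863, p(78)=12132164, p(79)=13848650, p(80)=15796476, p(81)=18004327, p(82)=20506255, p(83)=23338469, p(84)=26543660, p(85)=30167357, p(86)=34262962, p(87)=38887673, p(88)=44108109, p(89)=49995925, p(90)=56634173, p(91)=64112359, p(92)=72533807, p(93)=82010177, p(94)=92669720, p(95)=104651419, p(96)=118114304, p(97)=133230930, p(98)=150198136, p(99)=169229875, p(100)=190569292, p(101)=214481126, p(102)=241265379, p(103)=271248950, p(104)=304801365, p(105)=342325709, p(106)=384276336, p(107)=431149389, p(108)=483502844, p(109)=541946240, p(110)=607163746, p(111)=679903203, p(112)=761002156, p(113)=851376628, p(114)=952050665, p(115)=1064144451, p(116)=1188908248, p(117)=1327710076, p(118)=1482074143, p(119)=1653668665, p(120)=1844349560, p(121)=2056148051, p(122)=2291320912, p(123)=2552338241, p(124)=2841940500, p(125)=3163127352, p(126)=3519222692, p(127)=3913864295, p(128)=4351078600, p(129)=4835271870, p(130)=5371315400, p(131)=5964539504, p(132)=6620830889, p(133)=7346629512, p(134)=8149040695, p(135)=9035836076, p(136)=10015581680, p(137)=11097645016, p(138)=12292341831, p(139)=13610949895, p(140)=15065878135, p(141)=16670689208, p(142)=18440293320, p(143)=20390982757, p(144)=22540654445, p(145)=24908858009, p(146)=27517052599, p(147)=30388671978, p(148)=33549419497, p(149)=37027355200, p(150)=40853235313, p(151)=45060624582, p(152)=49686288421, p(153)=54770336324, p(154)=60356673280, p(155)=66493182097, p(156)=73232243759, p(157)=80630964769, p(158)=88751778802, p(159)=97662728555, p(160)=107438159466, p(161)=118159068427, p(162)=129913904637, p(163)=142798995930, p(164)=156919475295, p(165)=172389800255, p(166)=189334822579, p(167)=207890420102, p(168)=228204732751, p(169)=250438925115, p(170)=274768617130, p(171)=301384802048, p(172)=330495499613, p(173)=362326859895, p(174)=397125074750, p(175)=435157697830, p(176)=476715857290, p(177)=522115831195.
Final step: p(178) = p(177) + p(176) - p(173) - p(171) + p(166) + p(163) - p(156) - p(152) + p(143) + p(138) - p(127) - p(121) + p(108) + p(101) - p(86) - p(78) + p(61) + p(52) - p(33) - p(23) + p(2)
= 522115831195 + 476715857290 - 362326859895 - 301384802048 + 189334822579 + 142798995930 - 73232243759 - 49686288421 + 20390982757 + 12292341831 - 3913864295 - 2056148051 + 483502844 + 214481126 - 34262962 - 12132164 + 1121505 + 281589 - 10143 - 1255 + 2
= 571701605655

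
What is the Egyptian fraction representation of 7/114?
1/17 + 1/388 + 1/375972

Greedy algorithm:
7/114: ceiling(114/7) = 17, use 1/17
5/1938: ceiling(1938/5) = 388, use 1/388
1/375972: ceiling(375972/1) = 375972, use 1/375972
Result: 7/114 = 1/17 + 1/388 + 1/375972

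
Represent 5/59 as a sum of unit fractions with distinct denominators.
1/12 + 1/708

Greedy algorithm:
5/59: ceiling(59/5) = 12, use 1/12
1/708: ceiling(708/1) = 708, use 1/708
Result: 5/59 = 1/12 + 1/708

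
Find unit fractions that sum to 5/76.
1/16 + 1/304

Greedy algorithm:
5/76: ceiling(76/5) = 16, use 1/16
1/304: ceiling(304/1) = 304, use 1/304
Result: 5/76 = 1/16 + 1/304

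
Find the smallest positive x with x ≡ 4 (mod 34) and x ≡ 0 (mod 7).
140

Using Chinese Remainder Theorem:
M = 34 × 7 = 238
M1 = 7, M2 = 34
y1 = 7^(-1) mod 34 = 5
y2 = 34^(-1) mod 7 = 6
x = (4×7×5 + 0×34×6) mod 238 = 140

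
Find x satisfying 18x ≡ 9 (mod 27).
x ≡ 2 (mod 3)

gcd(18, 27) = 9, which divides 9, so solutions exist.
Divide through by 9: 2x ≡ 1 (mod 3).
Find 2^(-1) mod 3 by the extended Euclidean algorithm:
3 = 1 × 2 + 1  ⟹  1 = (1)·3 + (-1)·2
So (-1)·2 ≡ 1 (mod 3), i.e. 2^(-1) ≡ -1 ≡ 2 (mod 3).
x ≡ 2 × 1 = 2 ≡ 2 (mod 3).
Check: 18 × 2 = 36 ≡ 9 (mod 27).
x ≡ 2 (mod 3), giving 9 solutions mod 27.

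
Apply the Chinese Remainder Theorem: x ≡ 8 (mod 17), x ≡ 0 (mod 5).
25

Using Chinese Remainder Theorem:
M = 17 × 5 = 85
M1 = 5, M2 = 17
y1 = 5^(-1) mod 17 = 7
y2 = 17^(-1) mod 5 = 3
x = (8×5×7 + 0×17×3) mod 85 = 25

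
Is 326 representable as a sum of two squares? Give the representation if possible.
Not possible

Factorization: 326 = 2 × 163
By Fermat: n is sum of two squares iff every prime p ≡ 3 (mod 4) appears to even power.
Prime(s) ≡ 3 (mod 4) with odd exponent: [(163, 1)]
Therefore 326 cannot be expressed as a² + b².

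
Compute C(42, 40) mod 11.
3

Using Lucas' theorem:
Write n=42 and k=40 in base 11:
n in base 11: [3, 9]
k in base 11: [3, 7]
C(42,40) mod 11 = ∏ C(n_i, k_i) mod 11
Digit binomials (mod 11): C(3,3) = 1; C(9,7) = 36 ≡ 3
Product: 1 × 3 = 3 ≡ 3 (mod 11)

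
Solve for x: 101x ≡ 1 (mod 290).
201

gcd(101, 290) = 1, so the inverse exists.
Extended Euclidean algorithm on (290, 101):
290 = 2 × 101 + 88  ⟹  88 = (1)·290 + (-2)·101
101 = 1 × 88 + 13  ⟹  13 = (-1)·290 + (3)·101
88 = 6 × 13 + 10  ⟹  10 = (7)·290 + (-20)·101
13 = 1 × 10 + 3  ⟹  3 = (-8)·290 + (23)·101
10 = 3 × 3 + 1  ⟹  1 = (31)·290 + (-89)·101
So (-89)·101 ≡ 1 (mod 290), i.e. 101^(-1) ≡ -89 ≡ 201 (mod 290).
Check: 101 × 201 = 20301 ≡ 1 (mod 290)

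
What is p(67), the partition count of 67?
2679689

p(n) counts ways to write n as a sum of positive integers (order ignored).
Euler's pentagonal recurrence: p(k) = p(k-1) + p(k-2) - p(k-5) - p(k-7) + p(k-12) + p(k-15) - ... (offsets j(3j∓1)/2, signs ++--, p(0)=1, p(<0)=0).
DP table for k = 0..66: p(0)=1, p(1)=1, p(2)=2, p(3)=3, p(4)=5, p(5)=7, p(6)=11, p(7)=15, p(8)=22, p(9)=30, p(10)=42, p(11)=56, p(12)=77, p(13)=101, p(14)=135, p(15)=176, p(16)=231, p(17)=297, p(18)=385, p(19)=490, p(20)=627, p(21)=792, p(22)=1002, p(23)=1255, p(24)=1575, p(25)=1958, p(26)=2436, p(27)=3010, p(28)=3718, p(29)=4565, p(30)=5604, p(31)=6842, p(32)=8349, p(33)=10143, p(34)=12310, p(35)=14883, p(36)=17977, p(37)=21637, p(38)=26015, p(39)=31185, p(40)=37338, p(41)=44583, p(42)=53174, p(43)=63261, p(44)=75175, p(45)=89134, p(46)=105558, p(47)=124754, p(48)=147273, p(49)=173525, p(50)=204226, p(51)=239943, p(52)=281589, p(53)=329931, p(54)=386155, p(55)=451276, p(56)=526823, p(57)=614154, p(58)=715220, p(59)=831820, p(60)=966467, p(61)=1121505, p(62)=1300156, p(63)=1505499, p(64)=1741630, p(65)=2012558, p(66)=2323520.
Final step: p(67) = p(66) + p(65) - p(62) - p(60) + p(55) + p(52) - p(45) - p(41) + p(32) + p(27) - p(16) - p(10)
= 2323520 + 2012558 - 1300156 - 966467 + 451276 + 281589 - 89134 - 44583 + 8349 + 3010 - 231 - 42
= 2679689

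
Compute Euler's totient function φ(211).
210

211 = 211
φ(n) = n × ∏(1 - 1/p) for each prime p dividing n
φ(211) = 211 × (1 - 1/211) = 210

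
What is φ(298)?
148

298 = 2 × 149
φ(n) = n × ∏(1 - 1/p) for each prime p dividing n
φ(298) = 298 × (1 - 1/2) × (1 - 1/149) = 148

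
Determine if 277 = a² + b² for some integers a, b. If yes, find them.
9² + 14² (a=9, b=14)

Factorization: 277 = 277
By Fermat: n is sum of two squares iff every prime p ≡ 3 (mod 4) appears to even power.
All primes ≡ 3 (mod 4) appear to even power.
Search a = 0, 1, 2, … for 277 - a² a perfect square: first hit at a = 9: 277 - 81 = 196 = 14².
277 = 9² + 14² = 81 + 196 ✓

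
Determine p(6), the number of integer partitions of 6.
11

p(n) counts ways to write n as a sum of positive integers (order ignored).
Examples: 6; 5 + 1; 4 + 2; 4 + 1 + 1; 3 + 3; ... (11 total)
p(6) = 11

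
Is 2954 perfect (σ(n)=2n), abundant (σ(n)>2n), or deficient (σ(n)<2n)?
deficient

Proper divisors of 2954: sum = 1 + 2 + 7 + 14 + 211 + 422 + 1477 = 2134
Since 2134 < 2954, 2954 is deficient.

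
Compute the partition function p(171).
301384802048

p(n) counts ways to write n as a sum of positive integers (order ignored).
Euler's pentagonal recurrence: p(k) = p(k-1) + p(k-2) - p(k-5) - p(k-7) + p(k-12) + p(k-15) - ... (offsets j(3j∓1)/2, signs ++--, p(0)=1, p(<0)=0).
DP table for k = 0..170: p(0)=1, p(1)=1, p(2)=2, p(3)=3, p(4)=5, p(5)=7, p(6)=11, p(7)=15, p(8)=22, p(9)=30, p(10)=42, p(11)=56, p(12)=77, p(13)=101, p(14)=135, p(15)=176, p(16)=231, p(17)=297, p(18)=385, p(19)=490, p(20)=627, p(21)=792, p(22)=1002, p(23)=1255, p(24)=1575, p(25)=1958, p(26)=2436, p(27)=3010, p(28)=3718, p(29)=4565, p(30)=5604, p(31)=6842, p(32)=8349, p(33)=10143, p(34)=12310, p(35)=14883, p(36)=17977, p(37)=21637, p(38)=26015, p(39)=31185, p(40)=37338, p(41)=44583, p(42)=53174, p(43)=63261, p(44)=75175, p(45)=89134, p(46)=105558, p(47)=124754, p(48)=147273, p(49)=173525, p(50)=204226, p(51)=239943, p(52)=281589, p(53)=329931, p(54)=386155, p(55)=451276, p(56)=526823, p(57)=614154, p(58)=715220, p(59)=831820, p(60)=966467, p(61)=1121505, p(62)=1300156, p(63)=1505499, p(64)=1741630, p(65)=2012558, p(66)=2323520, p(67)=2679689, p(68)=3087735, p(69)=3554345, p(70)=4087968, p(71)=4697205, p(72)=5392783, p(73)=6185689, p(74)=7089500, p(75)=8118264, p(76)=9289091, p(77)=10619863, p(78)=12132164, p(79)=13848650, p(80)=15796476, p(81)=18004327, p(82)=20506255, p(83)=23338469, p(84)=26543660, p(85)=30167357, p(86)=34262962, p(87)=38887673, p(88)=44108109, p(89)=49995925, p(90)=56634173, p(91)=64112359, p(92)=72533807, p(93)=82010177, p(94)=92669720, p(95)=104651419, p(96)=118114304, p(97)=133230930, p(98)=150198136, p(99)=169229875, p(100)=190569292, p(101)=214481126, p(102)=241265379, p(103)=271248950, p(104)=304801365, p(105)=342325709, p(106)=384276336, p(107)=431149389, p(108)=483502844, p(109)=541946240, p(110)=607163746, p(111)=679903203, p(112)=761002156, p(113)=851376628, p(114)=952050665, p(115)=1064144451, p(116)=1188908248, p(117)=1327710076, p(118)=1482074143, p(119)=1653668665, p(120)=1844349560, p(121)=2056148051, p(122)=2291320912, p(123)=2552338241, p(124)=2841940500, p(125)=3163127352, p(126)=3519222692, p(127)=3913864295, p(128)=4351078600, p(129)=4835271870, p(130)=5371315400, p(131)=5964539504, p(132)=6620830889, p(133)=7346629512, p(134)=8149040695, p(135)=9035836076, p(136)=10015581680, p(137)=11097645016, p(138)=12292341831, p(139)=13610949895, p(140)=15065878135, p(141)=16670689208, p(142)=18440293320, p(143)=20390982757, p(144)=22540654445, p(145)=24908858009, p(146)=27517052599, p(147)=30388671978, p(148)=33549419497, p(149)=37027355200, p(150)=40853235313, p(151)=45060624582, p(152)=49686288421, p(153)=54770336324, p(154)=60356673280, p(155)=66493182097, p(156)=73232243759, p(157)=80630964769, p(158)=88751778802, p(159)=97662728555, p(160)=107438159466, p(161)=118159068427, p(162)=129913904637, p(163)=142798995930, p(164)=156919475295, p(165)=172389800255, p(166)=189334822579, p(167)=207890420102, p(168)=228204732751, p(169)=250438925115, p(170)=274768617130.
Final step: p(171) = p(170) + p(169) - p(166) - p(164) + p(159) + p(156) - p(149) - p(145) + p(136) + p(131) - p(120) - p(114) + p(101) + p(94) - p(79) - p(71) + p(54) + p(45) - p(26) - p(16)
= 274768617130 + 250438925115 - 189334822579 - 156919475295 + 97662728555 + 73232243759 - 37027355200 - 24908858009 + 10015581680 + 5964539504 - 1844349560 - 952050665 + 214481126 + 92669720 - 13848650 - 4697205 + 386155 + 89134 - 2436 - 231
= 301384802048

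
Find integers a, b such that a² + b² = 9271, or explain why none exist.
Not possible

Factorization: 9271 = 73 × 127
By Fermat: n is sum of two squares iff every prime p ≡ 3 (mod 4) appears to even power.
Prime(s) ≡ 3 (mod 4) with odd exponent: [(127, 1)]
Therefore 9271 cannot be expressed as a² + b².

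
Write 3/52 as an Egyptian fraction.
1/18 + 1/468

Greedy algorithm:
3/52: ceiling(52/3) = 18, use 1/18
1/468: ceiling(468/1) = 468, use 1/468
Result: 3/52 = 1/18 + 1/468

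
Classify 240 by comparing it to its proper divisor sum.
abundant

Proper divisors of 240: sum = 1 + 2 + 3 + 4 + 5 + 6 + 8 + 10 + ... + 48 + 60 + 80 + 120 (19 divisors) = 504
Since 504 > 240, 240 is abundant.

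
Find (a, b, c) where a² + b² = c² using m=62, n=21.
(3403, 2604, 4285)

Euclid's formula: a = m² - n², b = 2mn, c = m² + n²
m = 62, n = 21
a = 62² - 21² = 3844 - 441 = 3403
b = 2 × 62 × 21 = 2604
c = 62² + 21² = 3844 + 441 = 4285
Verification: 3403² + 2604² = 11580409 + 6780816 = 18361225 = 4285² ✓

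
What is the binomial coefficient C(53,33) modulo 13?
0

Using Lucas' theorem:
Write n=53 and k=33 in base 13:
n in base 13: [4, 1]
k in base 13: [2, 7]
C(53,33) mod 13 = ∏ C(n_i, k_i) mod 13
Digit binomials (mod 13): C(4,2) = 6; C(1,7) = 0 (k_i > n_i)
Product: 6 × 0 = 0 ≡ 0 (mod 13)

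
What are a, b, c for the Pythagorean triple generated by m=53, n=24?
(2233, 2544, 3385)

Euclid's formula: a = m² - n², b = 2mn, c = m² + n²
m = 53, n = 24
a = 53² - 24² = 2809 - 576 = 2233
b = 2 × 53 × 24 = 2544
c = 53² + 24² = 2809 + 576 = 3385
Verification: 2233² + 2544² = 4986289 + 6471936 = 11458225 = 3385² ✓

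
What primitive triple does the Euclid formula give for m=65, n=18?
(3901, 2340, 4549)

Euclid's formula: a = m² - n², b = 2mn, c = m² + n²
m = 65, n = 18
a = 65² - 18² = 4225 - 324 = 3901
b = 2 × 65 × 18 = 2340
c = 65² + 18² = 4225 + 324 = 4549
Verification: 3901² + 2340² = 15217801 + 5475600 = 20693401 = 4549² ✓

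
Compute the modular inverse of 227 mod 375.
38

gcd(227, 375) = 1, so the inverse exists.
Extended Euclidean algorithm on (375, 227):
375 = 1 × 227 + 148  ⟹  148 = (1)·375 + (-1)·227
227 = 1 × 148 + 79  ⟹  79 = (-1)·375 + (2)·227
148 = 1 × 79 + 69  ⟹  69 = (2)·375 + (-3)·227
79 = 1 × 69 + 10  ⟹  10 = (-3)·375 + (5)·227
69 = 6 × 10 + 9  ⟹  9 = (20)·375 + (-33)·227
10 = 1 × 9 + 1  ⟹  1 = (-23)·375 + (38)·227
So (38)·227 ≡ 1 (mod 375), i.e. 227^(-1) ≡ 38 (mod 375).
Check: 227 × 38 = 8626 ≡ 1 (mod 375)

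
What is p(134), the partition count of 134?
8149040695

p(n) counts ways to write n as a sum of positive integers (order ignored).
Euler's pentagonal recurrence: p(k) = p(k-1) + p(k-2) - p(k-5) - p(k-7) + p(k-12) + p(k-15) - ... (offsets j(3j∓1)/2, signs ++--, p(0)=1, p(<0)=0).
DP table for k = 0..133: p(0)=1, p(1)=1, p(2)=2, p(3)=3, p(4)=5, p(5)=7, p(6)=11, p(7)=15, p(8)=22, p(9)=30, p(10)=42, p(11)=56, p(12)=77, p(13)=101, p(14)=135, p(15)=176, p(16)=231, p(17)=297, p(18)=385, p(19)=490, p(20)=627, p(21)=792, p(22)=1002, p(23)=1255, p(24)=1575, p(25)=1958, p(26)=2436, p(27)=3010, p(28)=3718, p(29)=4565, p(30)=5604, p(31)=6842, p(32)=8349, p(33)=10143, p(34)=12310, p(35)=14883, p(36)=17977, p(37)=21637, p(38)=26015, p(39)=31185, p(40)=37338, p(41)=44583, p(42)=53174, p(43)=63261, p(44)=75175, p(45)=89134, p(46)=105558, p(47)=124754, p(48)=147273, p(49)=173525, p(50)=204226, p(51)=239943, p(52)=281589, p(53)=329931, p(54)=386155, p(55)=451276, p(56)=526823, p(57)=614154, p(58)=715220, p(59)=831820, p(60)=966467, p(61)=1121505, p(62)=1300156, p(63)=1505499, p(64)=1741630, p(65)=2012558, p(66)=2323520, p(67)=2679689, p(68)=3087735, p(69)=3554345, p(70)=4087968, p(71)=4697205, p(72)=5392783, p(73)=6185689, p(74)=7089500, p(75)=8118264, p(76)=9289091, p(77)=10619863, p(78)=12132164, p(79)=13848650, p(80)=15796476, p(81)=18004327, p(82)=20506255, p(83)=23338469, p(84)=26543660, p(85)=30167357, p(86)=34262962, p(87)=38887673, p(88)=44108109, p(89)=49995925, p(90)=56634173, p(91)=64112359, p(92)=72533807, p(93)=82010177, p(94)=92669720, p(95)=104651419, p(96)=118114304, p(97)=133230930, p(98)=150198136, p(99)=169229875, p(100)=190569292, p(101)=214481126, p(102)=241265379, p(103)=271248950, p(104)=304801365, p(105)=342325709, p(106)=384276336, p(107)=431149389, p(108)=483502844, p(109)=541946240, p(110)=607163746, p(111)=679903203, p(112)=761002156, p(113)=851376628, p(114)=952050665, p(115)=1064144451, p(116)=1188908248, p(117)=1327710076, p(118)=1482074143, p(119)=1653668665, p(120)=1844349560, p(121)=2056148051, p(122)=2291320912, p(123)=2552338241, p(124)=2841940500, p(125)=3163127352, p(126)=3519222692, p(127)=3913864295, p(128)=4351078600, p(129)=4835271870, p(130)=5371315400, p(131)=5964539504, p(132)=6620830889, p(133)=7346629512.
Final step: p(134) = p(133) + p(132) - p(129) - p(127) + p(122) + p(119) - p(112) - p(108) + p(99) + p(94) - p(83) - p(77) + p(64) + p(57) - p(42) - p(34) + p(17) + p(8)
= 7346629512 + 6620830889 - 4835271870 - 3913864295 + 2291320912 + 1653668665 - 761002156 - 483502844 + 169229875 + 92669720 - 23338469 - 10619863 + 1741630 + 614154 - 53174 - 12310 + 297 + 22
= 8149040695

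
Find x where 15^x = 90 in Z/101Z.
91

Baby-step giant-step with step n = ⌈√101⌉ = 11.
Baby steps 15^j mod 101 (j:value) for j=0..10: 0:1, 1:15, 2:23, 3:42, 4:24, 5:57, 6:47, 7:99, 8:71, 9:55, 10:17.
Giant-step multiplier: 15^(-11) ≡ 15^(100-11) = 15^89 ≡ 61 (mod 101).
Giant steps γ_i = 90·61^i mod 101: γ_0=90, γ_1=36, γ_2=75, γ_3=30, γ_4=12, γ_5=25, γ_6=10, γ_7=4, γ_8=42 (in table at j=3).
x = i·n + j = 8·11 + 3 = 91.
Check: 15^91 ≡ 90 (mod 101).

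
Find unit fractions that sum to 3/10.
1/4 + 1/20

Greedy algorithm:
3/10: ceiling(10/3) = 4, use 1/4
1/20: ceiling(20/1) = 20, use 1/20
Result: 3/10 = 1/4 + 1/20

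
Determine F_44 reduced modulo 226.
105

Matrix identity: Q^n = [[F_(n+1), F_n], [F_n, F_(n-1)]] with Q = [[1,1],[1,0]].
n = 44 = 101100₂. Square-and-multiply, entries mod 226:
Q^1 = [[1,1],[1,0]]
Q^2 = (Q^1)² = [[2,1],[1,1]]
Q^5 = (Q^2)²·Q = [[8,5],[5,3]]
Q^11 = (Q^5)²·Q = [[144,89],[89,55]]
Q^22 = (Q^11)² = [[181,83],[83,98]]
Q^44 = (Q^22)² = [[100,105],[105,221]]
F_44 mod 226 = Q^44[0][1] = 105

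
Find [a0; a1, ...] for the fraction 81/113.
[0; 1, 2, 1, 1, 7, 2]

Euclidean algorithm steps:
81 = 0 × 113 + 81
113 = 1 × 81 + 32
81 = 2 × 32 + 17
32 = 1 × 17 + 15
17 = 1 × 15 + 2
15 = 7 × 2 + 1
2 = 2 × 1 + 0
Continued fraction: [0; 1, 2, 1, 1, 7, 2]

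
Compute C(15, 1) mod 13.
2

Using Lucas' theorem:
Write n=15 and k=1 in base 13:
n in base 13: [1, 2]
k in base 13: [0, 1]
C(15,1) mod 13 = ∏ C(n_i, k_i) mod 13
Digit binomials (mod 13): C(1,0) = 1; C(2,1) = 2
Product: 1 × 2 = 2 ≡ 2 (mod 13)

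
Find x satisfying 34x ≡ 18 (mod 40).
x ≡ 17 (mod 20)

gcd(34, 40) = 2, which divides 18, so solutions exist.
Divide through by 2: 17x ≡ 9 (mod 20).
Find 17^(-1) mod 20 by the extended Euclidean algorithm:
20 = 1 × 17 + 3  ⟹  3 = (1)·20 + (-1)·17
17 = 5 × 3 + 2  ⟹  2 = (-5)·20 + (6)·17
3 = 1 × 2 + 1  ⟹  1 = (6)·20 + (-7)·17
So (-7)·17 ≡ 1 (mod 20), i.e. 17^(-1) ≡ -7 ≡ 13 (mod 20).
x ≡ 13 × 9 = 117 ≡ 17 (mod 20).
Check: 34 × 17 = 578 ≡ 18 (mod 40).
x ≡ 17 (mod 20), giving 2 solutions mod 40.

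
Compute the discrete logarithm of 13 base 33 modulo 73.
47

Baby-step giant-step with step n = ⌈√73⌉ = 9.
Baby steps 33^j mod 73 (j:value) for j=0..8: 0:1, 1:33, 2:67, 3:21, 4:36, 5:20, 6:3, 7:26, 8:55.
Giant-step multiplier: 33^(-9) ≡ 33^(72-9) = 33^63 ≡ 51 (mod 73).
Giant steps γ_i = 13·51^i mod 73: γ_0=13, γ_1=6, γ_2=14, γ_3=57, γ_4=60, γ_5=67 (in table at j=2).
x = i·n + j = 5·9 + 2 = 47.
Check: 33^47 ≡ 13 (mod 73).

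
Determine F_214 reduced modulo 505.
377

Matrix identity: Q^n = [[F_(n+1), F_n], [F_n, F_(n-1)]] with Q = [[1,1],[1,0]].
n = 214 = 11010110₂. Square-and-multiply, entries mod 505:
Q^1 = [[1,1],[1,0]]
Q^3 = (Q^1)²·Q = [[3,2],[2,1]]
Q^6 = (Q^3)² = [[13,8],[8,5]]
Q^13 = (Q^6)²·Q = [[377,233],[233,144]]
Q^26 = (Q^13)² = [[478,193],[193,285]]
Q^53 = (Q^26)²·Q = [[407,103],[103,304]]
Q^107 = (Q^53)²·Q = [[21,13],[13,8]]
Q^214 = (Q^107)² = [[105,377],[377,233]]
F_214 mod 505 = Q^214[0][1] = 377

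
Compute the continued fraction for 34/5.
[6; 1, 4]

Euclidean algorithm steps:
34 = 6 × 5 + 4
5 = 1 × 4 + 1
4 = 4 × 1 + 0
Continued fraction: [6; 1, 4]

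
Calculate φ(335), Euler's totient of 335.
264

335 = 5 × 67
φ(n) = n × ∏(1 - 1/p) for each prime p dividing n
φ(335) = 335 × (1 - 1/5) × (1 - 1/67) = 264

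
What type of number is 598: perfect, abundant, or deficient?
deficient

Proper divisors of 598: sum = 1 + 2 + 13 + 23 + 26 + 46 + 299 = 410
Since 410 < 598, 598 is deficient.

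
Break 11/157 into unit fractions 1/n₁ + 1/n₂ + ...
1/15 + 1/295 + 1/138945

Greedy algorithm:
11/157: ceiling(157/11) = 15, use 1/15
8/2355: ceiling(2355/8) = 295, use 1/295
1/138945: ceiling(138945/1) = 138945, use 1/138945
Result: 11/157 = 1/15 + 1/295 + 1/138945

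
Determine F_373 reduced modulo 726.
563

Matrix identity: Q^n = [[F_(n+1), F_n], [F_n, F_(n-1)]] with Q = [[1,1],[1,0]].
n = 373 = 101110101₂. Square-and-multiply, entries mod 726:
Q^1 = [[1,1],[1,0]]
Q^2 = (Q^1)² = [[2,1],[1,1]]
Q^5 = (Q^2)²·Q = [[8,5],[5,3]]
Q^11 = (Q^5)²·Q = [[144,89],[89,55]]
Q^23 = (Q^11)²·Q = [[630,343],[343,287]]
Q^46 = (Q^23)² = [[541,173],[173,368]]
Q^93 = (Q^46)²·Q = [[707,266],[266,441]]
Q^186 = (Q^93)² = [[695,448],[448,247]]
Q^373 = (Q^186)²·Q = [[47,563],[563,210]]
F_373 mod 726 = Q^373[0][1] = 563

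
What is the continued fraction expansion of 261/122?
[2; 7, 5, 1, 2]

Euclidean algorithm steps:
261 = 2 × 122 + 17
122 = 7 × 17 + 3
17 = 5 × 3 + 2
3 = 1 × 2 + 1
2 = 2 × 1 + 0
Continued fraction: [2; 7, 5, 1, 2]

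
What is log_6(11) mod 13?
11

Baby-step giant-step with step n = ⌈√13⌉ = 4.
Baby steps 6^j mod 13 (j:value) for j=0..3: 0:1, 1:6, 2:10, 3:8.
Giant-step multiplier: 6^(-4) ≡ 6^(12-4) = 6^8 ≡ 3 (mod 13).
Giant steps γ_i = 11·3^i mod 13: γ_0=11, γ_1=7, γ_2=8 (in table at j=3).
x = i·n + j = 2·4 + 3 = 11.
Check: 6^11 ≡ 11 (mod 13).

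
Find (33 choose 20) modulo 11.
0

Using Lucas' theorem:
Write n=33 and k=20 in base 11:
n in base 11: [3, 0]
k in base 11: [1, 9]
C(33,20) mod 11 = ∏ C(n_i, k_i) mod 11
Digit binomials (mod 11): C(3,1) = 3; C(0,9) = 0 (k_i > n_i)
Product: 3 × 0 = 0 ≡ 0 (mod 11)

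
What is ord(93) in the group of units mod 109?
18

109 is prime, so ord(93) divides φ(109) = 108.
Divisors of 108: 1, 2, 3, 4, 6, 9, 12, 18, 27, 36, 54, 108.
Repeated squaring: 93^1 ≡ 93, 93^2 ≡ 38, 93^4 ≡ 27, 93^8 ≡ 75, 93^16 ≡ 66, 93^32 ≡ 105, 93^64 ≡ 16 (mod 109).
Test 93^d mod 109 for each divisor d in increasing order:
93^1 ≡ 93
93^2 ≡ 38
93^3 = 93^2·93^1 ≡ 46
93^4 ≡ 27
93^6 = 93^4·93^2 ≡ 45
93^9 = 93^8·93^1 ≡ 108
93^12 = 93^8·93^4 ≡ 63
93^18 = 93^16·93^2 ≡ 1  ← first divisor giving 1
The order is 18.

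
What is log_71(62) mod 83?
31

Baby-step giant-step with step n = ⌈√83⌉ = 10.
Baby steps 71^j mod 83 (j:value) for j=0..9: 0:1, 1:71, 2:61, 3:15, 4:69, 5:2, 6:59, 7:39, 8:30, 9:55.
Giant-step multiplier: 71^(-10) ≡ 71^(82-10) = 71^72 ≡ 21 (mod 83).
Giant steps γ_i = 62·21^i mod 83: γ_0=62, γ_1=57, γ_2=35, γ_3=71 (in table at j=1).
x = i·n + j = 3·10 + 1 = 31.
Check: 71^31 ≡ 62 (mod 83).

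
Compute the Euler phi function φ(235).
184

235 = 5 × 47
φ(n) = n × ∏(1 - 1/p) for each prime p dividing n
φ(235) = 235 × (1 - 1/5) × (1 - 1/47) = 184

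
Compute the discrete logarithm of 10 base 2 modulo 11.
5

Baby-step giant-step with step n = ⌈√11⌉ = 4.
Baby steps 2^j mod 11 (j:value) for j=0..3: 0:1, 1:2, 2:4, 3:8.
Giant-step multiplier: 2^(-4) ≡ 2^(10-4) = 2^6 ≡ 9 (mod 11).
Giant steps γ_i = 10·9^i mod 11: γ_0=10, γ_1=2 (in table at j=1).
x = i·n + j = 1·4 + 1 = 5.
Check: 2^5 ≡ 10 (mod 11).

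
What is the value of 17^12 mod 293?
287

Repeated squaring. Binary of 12 = 1100.
17^1 ≡ 17 (mod 293); 17^2 ≡ 289 (mod 293); 17^4 ≡ 16 (mod 293); 17^8 ≡ 256 (mod 293)
17^12 = 17^4 × 17^8 ≡ 287 (mod 293)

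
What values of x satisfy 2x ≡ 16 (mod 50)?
x ≡ 8 (mod 25)

gcd(2, 50) = 2, which divides 16, so solutions exist.
Divide through by 2: x ≡ 8 (mod 25).
The coefficient of x is now 1, so x ≡ 8 (mod 25).
Check: 2 × 8 = 16 ≡ 16 (mod 50).
x ≡ 8 (mod 25), giving 2 solutions mod 50.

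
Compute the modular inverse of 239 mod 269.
260

gcd(239, 269) = 1, so the inverse exists.
Extended Euclidean algorithm on (269, 239):
269 = 1 × 239 + 30  ⟹  30 = (1)·269 + (-1)·239
239 = 7 × 30 + 29  ⟹  29 = (-7)·269 + (8)·239
30 = 1 × 29 + 1  ⟹  1 = (8)·269 + (-9)·239
So (-9)·239 ≡ 1 (mod 269), i.e. 239^(-1) ≡ -9 ≡ 260 (mod 269).
Check: 239 × 260 = 62140 ≡ 1 (mod 269)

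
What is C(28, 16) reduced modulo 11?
1

Using Lucas' theorem:
Write n=28 and k=16 in base 11:
n in base 11: [2, 6]
k in base 11: [1, 5]
C(28,16) mod 11 = ∏ C(n_i, k_i) mod 11
Digit binomials (mod 11): C(2,1) = 2; C(6,5) = 6
Product: 2 × 6 = 12 ≡ 1 (mod 11)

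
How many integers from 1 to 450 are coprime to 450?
120

450 = 2 × 3^2 × 5^2
φ(n) = n × ∏(1 - 1/p) for each prime p dividing n
φ(450) = 450 × (1 - 1/2) × (1 - 1/3) × (1 - 1/5) = 120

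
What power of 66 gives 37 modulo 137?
102

Baby-step giant-step with step n = ⌈√137⌉ = 12.
Baby steps 66^j mod 137 (j:value) for j=0..11: 0:1, 1:66, 2:109, 3:70, 4:99, 5:95, 6:105, 7:80, 8:74, 9:89, 10:120, 11:111.
Giant-step multiplier: 66^(-12) ≡ 66^(136-12) = 66^124 ≡ 78 (mod 137).
Giant steps γ_i = 37·78^i mod 137: γ_0=37, γ_1=9, γ_2=17, γ_3=93, γ_4=130, γ_5=2, γ_6=19, γ_7=112, γ_8=105 (in table at j=6).
x = i·n + j = 8·12 + 6 = 102.
Check: 66^102 ≡ 37 (mod 137).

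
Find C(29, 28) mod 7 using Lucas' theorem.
1

Using Lucas' theorem:
Write n=29 and k=28 in base 7:
n in base 7: [4, 1]
k in base 7: [4, 0]
C(29,28) mod 7 = ∏ C(n_i, k_i) mod 7
Digit binomials (mod 7): C(4,4) = 1; C(1,0) = 1
Product: 1 × 1 = 1 ≡ 1 (mod 7)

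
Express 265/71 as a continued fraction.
[3; 1, 2, 1, 2, 1, 4]

Euclidean algorithm steps:
265 = 3 × 71 + 52
71 = 1 × 52 + 19
52 = 2 × 19 + 14
19 = 1 × 14 + 5
14 = 2 × 5 + 4
5 = 1 × 4 + 1
4 = 4 × 1 + 0
Continued fraction: [3; 1, 2, 1, 2, 1, 4]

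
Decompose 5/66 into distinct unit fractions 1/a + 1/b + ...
1/14 + 1/231

Greedy algorithm:
5/66: ceiling(66/5) = 14, use 1/14
1/231: ceiling(231/1) = 231, use 1/231
Result: 5/66 = 1/14 + 1/231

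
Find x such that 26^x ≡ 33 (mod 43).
29

Baby-step giant-step with step n = ⌈√43⌉ = 7.
Baby steps 26^j mod 43 (j:value) for j=0..6: 0:1, 1:26, 2:31, 3:32, 4:15, 5:3, 6:35.
Giant-step multiplier: 26^(-7) ≡ 26^(42-7) = 26^35 ≡ 37 (mod 43).
Giant steps γ_i = 33·37^i mod 43: γ_0=33, γ_1=17, γ_2=27, γ_3=10, γ_4=26 (in table at j=1).
x = i·n + j = 4·7 + 1 = 29.
Check: 26^29 ≡ 33 (mod 43).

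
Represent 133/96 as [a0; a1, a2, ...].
[1; 2, 1, 1, 2, 7]

Euclidean algorithm steps:
133 = 1 × 96 + 37
96 = 2 × 37 + 22
37 = 1 × 22 + 15
22 = 1 × 15 + 7
15 = 2 × 7 + 1
7 = 7 × 1 + 0
Continued fraction: [1; 2, 1, 1, 2, 7]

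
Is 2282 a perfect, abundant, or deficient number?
deficient

Proper divisors of 2282: sum = 1 + 2 + 7 + 14 + 163 + 326 + 1141 = 1654
Since 1654 < 2282, 2282 is deficient.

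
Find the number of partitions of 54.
386155

p(n) counts ways to write n as a sum of positive integers (order ignored).
Euler's pentagonal recurrence: p(k) = p(k-1) + p(k-2) - p(k-5) - p(k-7) + p(k-12) + p(k-15) - ... (offsets j(3j∓1)/2, signs ++--, p(0)=1, p(<0)=0).
DP table for k = 0..53: p(0)=1, p(1)=1, p(2)=2, p(3)=3, p(4)=5, p(5)=7, p(6)=11, p(7)=15, p(8)=22, p(9)=30, p(10)=42, p(11)=56, p(12)=77, p(13)=101, p(14)=135, p(15)=176, p(16)=231, p(17)=297, p(18)=385, p(19)=490, p(20)=627, p(21)=792, p(22)=1002, p(23)=1255, p(24)=1575, p(25)=1958, p(26)=2436, p(27)=3010, p(28)=3718, p(29)=4565, p(30)=5604, p(31)=6842, p(32)=8349, p(33)=10143, p(34)=12310, p(35)=14883, p(36)=17977, p(37)=21637, p(38)=26015, p(39)=31185, p(40)=37338, p(41)=44583, p(42)=53174, p(43)=63261, p(44)=75175, p(45)=89134, p(46)=105558, p(47)=124754, p(48)=147273, p(49)=173525, p(50)=204226, p(51)=239943, p(52)=281589, p(53)=329931.
Final step: p(54) = p(53) + p(52) - p(49) - p(47) + p(42) + p(39) - p(32) - p(28) + p(19) + p(14) - p(3)
= 329931 + 281589 - 173525 - 124754 + 53174 + 31185 - 8349 - 3718 + 490 + 135 - 3
= 386155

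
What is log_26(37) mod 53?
22

Baby-step giant-step with step n = ⌈√53⌉ = 8.
Baby steps 26^j mod 53 (j:value) for j=0..7: 0:1, 1:26, 2:40, 3:33, 4:10, 5:48, 6:29, 7:12.
Giant-step multiplier: 26^(-8) ≡ 26^(52-8) = 26^44 ≡ 44 (mod 53).
Giant steps γ_i = 37·44^i mod 53: γ_0=37, γ_1=38, γ_2=29 (in table at j=6).
x = i·n + j = 2·8 + 6 = 22.
Check: 26^22 ≡ 37 (mod 53).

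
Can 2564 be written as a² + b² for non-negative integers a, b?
8² + 50² (a=8, b=50)

Factorization: 2564 = 2^2 × 641
By Fermat: n is sum of two squares iff every prime p ≡ 3 (mod 4) appears to even power.
All primes ≡ 3 (mod 4) appear to even power.
Search a = 0, 1, 2, … for 2564 - a² a perfect square: first hit at a = 8: 2564 - 64 = 2500 = 50².
2564 = 8² + 50² = 64 + 2500 ✓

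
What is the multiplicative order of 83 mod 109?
54

109 is prime, so ord(83) divides φ(109) = 108.
Divisors of 108: 1, 2, 3, 4, 6, 9, 12, 18, 27, 36, 54, 108.
Repeated squaring: 83^1 ≡ 83, 83^2 ≡ 22, 83^4 ≡ 48, 83^8 ≡ 15, 83^16 ≡ 7, 83^32 ≡ 49, 83^64 ≡ 3 (mod 109).
Test 83^d mod 109 for each divisor d in increasing order:
83^1 ≡ 83
83^2 ≡ 22
83^3 = 83^2·83^1 ≡ 82
83^4 ≡ 48
83^6 = 83^4·83^2 ≡ 75
83^9 = 83^8·83^1 ≡ 46
83^12 = 83^8·83^4 ≡ 66
83^18 = 83^16·83^2 ≡ 45
83^27 = 83^16·83^8·83^2·83^1 ≡ 108
83^36 = 83^32·83^4 ≡ 63
83^54 = 83^32·83^16·83^4·83^2 ≡ 1  ← first divisor giving 1
The order is 54.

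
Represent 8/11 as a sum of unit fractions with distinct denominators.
1/2 + 1/5 + 1/37 + 1/4070

Greedy algorithm:
8/11: ceiling(11/8) = 2, use 1/2
5/22: ceiling(22/5) = 5, use 1/5
3/110: ceiling(110/3) = 37, use 1/37
1/4070: ceiling(4070/1) = 4070, use 1/4070
Result: 8/11 = 1/2 + 1/5 + 1/37 + 1/4070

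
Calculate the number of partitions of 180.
684957390936

p(n) counts ways to write n as a sum of positive integers (order ignored).
Euler's pentagonal recurrence: p(k) = p(k-1) + p(k-2) - p(k-5) - p(k-7) + p(k-12) + p(k-15) - ... (offsets j(3j∓1)/2, signs ++--, p(0)=1, p(<0)=0).
DP table for k = 0..179: p(0)=1, p(1)=1, p(2)=2, p(3)=3, p(4)=5, p(5)=7, p(6)=11, p(7)=15, p(8)=22, p(9)=30, p(10)=42, p(11)=56, p(12)=77, p(13)=101, p(14)=135, p(15)=176, p(16)=231, p(17)=297, p(18)=385, p(19)=490, p(20)=627, p(21)=792, p(22)=1002, p(23)=1255, p(24)=1575, p(25)=1958, p(26)=2436, p(27)=3010, p(28)=3718, p(29)=4565, p(30)=5604, p(31)=6842, p(32)=8349, p(33)=10143, p(34)=12310, p(35)=14883, p(36)=17977, p(37)=21637, p(38)=26015, p(39)=31185, p(40)=37338, p(41)=44583, p(42)=53174, p(43)=63261, p(44)=75175, p(45)=89134, p(46)=105558, p(47)=124754, p(48)=147273, p(49)=173525, p(50)=204226, p(51)=239943, p(52)=281589, p(53)=329931, p(54)=386155, p(55)=451276, p(56)=526823, p(57)=614154, p(58)=715220, p(59)=831820, p(60)=966467, p(61)=1121505, p(62)=1300156, p(63)=1505499, p(64)=1741630, p(65)=2012558, p(66)=2323520, p(67)=2679689, p(68)=3087735, p(69)=3554345, p(70)=4087968, p(71)=4697205, p(72)=5392783, p(73)=6185689, p(74)=7089500, p(75)=8118264, p(76)=9289091, p(77)=10619863, p(78)=12132164, p(79)=13848650, p(80)=15796476, p(81)=18004327, p(82)=20506255, p(83)=23338469, p(84)=26543660, p(85)=30167357, p(86)=34262962, p(87)=38887673, p(88)=44108109, p(89)=49995925, p(90)=56634173, p(91)=64112359, p(92)=72533807, p(93)=82010177, p(94)=92669720, p(95)=104651419, p(96)=118114304, p(97)=133230930, p(98)=150198136, p(99)=169229875, p(100)=190569292, p(101)=214481126, p(102)=241265379, p(103)=271248950, p(104)=304801365, p(105)=342325709, p(106)=384276336, p(107)=431149389, p(108)=483502844, p(109)=541946240, p(110)=607163746, p(111)=679903203, p(112)=761002156, p(113)=851376628, p(114)=952050665, p(115)=1064144451, p(116)=1188908248, p(117)=1327710076, p(118)=1482074143, p(119)=1653668665, p(120)=1844349560, p(121)=2056148051, p(122)=2291320912, p(123)=2552338241, p(124)=2841940500, p(125)=3163127352, p(126)=3519222692, p(127)=3913864295, p(128)=4351078600, p(129)=4835271870, p(130)=5371315400, p(131)=5964539504, p(132)=6620830889, p(133)=7346629512, p(134)=8149040695, p(135)=9035836076, p(136)=10015581680, p(137)=11097645016, p(138)=12292341831, p(139)=13610949895, p(140)=15065878135, p(141)=16670689208, p(142)=18440293320, p(143)=20390982757, p(144)=22540654445, p(145)=24908858009, p(146)=27517052599, p(147)=30388671978, p(148)=33549419497, p(149)=37027355200, p(150)=40853235313, p(151)=45060624582, p(152)=49686288421, p(153)=54770336324, p(154)=60356673280, p(155)=66493182097, p(156)=73232243759, p(157)=80630964769, p(158)=88751778802, p(159)=97662728555, p(160)=107438159466, p(161)=118159068427, p(162)=129913904637, p(163)=142798995930, p(164)=156919475295, p(165)=172389800255, p(166)=189334822579, p(167)=207890420102, p(168)=228204732751, p(169)=250438925115, p(170)=274768617130, p(171)=301384802048, p(172)=330495499613, p(173)=362326859895, p(174)=397125074750, p(175)=435157697830, p(176)=476715857290, p(177)=522115831195, p(178)=571701605655, p(179)=625846753120.
Final step: p(180) = p(179) + p(178) - p(175) - p(173) + p(168) + p(165) - p(158) - p(154) + p(145) + p(140) - p(129) - p(123) + p(110) + p(103) - p(88) - p(80) + p(63) + p(54) - p(35) - p(25) + p(4)
= 625846753120 + 571701605655 - 435157697830 - 362326859895 + 228204732751 + 172389800255 - 88751778802 - 60356673280 + 24908858009 + 15065878135 - 4835271870 - 2552338241 + 607163746 + 271248950 - 44108109 - 15796476 + 1505499 + 386155 - 14883 - 1958 + 5
= 684957390936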